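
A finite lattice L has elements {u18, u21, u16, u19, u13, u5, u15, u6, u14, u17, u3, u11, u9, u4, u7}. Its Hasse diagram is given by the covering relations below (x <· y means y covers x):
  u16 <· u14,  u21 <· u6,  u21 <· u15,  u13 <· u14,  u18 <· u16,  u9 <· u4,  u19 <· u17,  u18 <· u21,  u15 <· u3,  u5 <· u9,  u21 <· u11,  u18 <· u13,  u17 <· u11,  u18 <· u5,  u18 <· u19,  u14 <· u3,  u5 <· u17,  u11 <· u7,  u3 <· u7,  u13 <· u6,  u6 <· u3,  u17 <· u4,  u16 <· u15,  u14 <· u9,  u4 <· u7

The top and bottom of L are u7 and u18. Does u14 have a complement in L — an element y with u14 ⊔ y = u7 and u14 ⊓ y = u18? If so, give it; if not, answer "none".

Need y with u14 ∨ y = u7 and u14 ∧ y = u18.
Checking each element gives: u11.

u11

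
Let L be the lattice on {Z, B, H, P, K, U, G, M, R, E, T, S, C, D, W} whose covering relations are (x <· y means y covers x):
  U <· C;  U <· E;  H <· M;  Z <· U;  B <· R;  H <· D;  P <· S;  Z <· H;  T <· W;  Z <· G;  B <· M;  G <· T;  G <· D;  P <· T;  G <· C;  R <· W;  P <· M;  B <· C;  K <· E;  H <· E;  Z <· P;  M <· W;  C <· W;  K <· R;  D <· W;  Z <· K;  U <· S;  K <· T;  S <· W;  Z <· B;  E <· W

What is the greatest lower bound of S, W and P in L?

P

Common lower bounds of {S, W, P}: P, Z.
The greatest among these is P.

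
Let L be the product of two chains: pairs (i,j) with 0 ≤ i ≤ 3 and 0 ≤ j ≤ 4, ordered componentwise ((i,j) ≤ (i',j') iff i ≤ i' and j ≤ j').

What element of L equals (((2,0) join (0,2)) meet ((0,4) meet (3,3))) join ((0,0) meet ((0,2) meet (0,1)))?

(2,0) ∨ (0,2) = (2,2)
(0,4) ∧ (3,3) = (0,3)
(2,2) ∧ (0,3) = (0,2)
(0,2) ∧ (0,1) = (0,1)
(0,0) ∧ (0,1) = (0,0)
(0,2) ∨ (0,0) = (0,2)

(0,2)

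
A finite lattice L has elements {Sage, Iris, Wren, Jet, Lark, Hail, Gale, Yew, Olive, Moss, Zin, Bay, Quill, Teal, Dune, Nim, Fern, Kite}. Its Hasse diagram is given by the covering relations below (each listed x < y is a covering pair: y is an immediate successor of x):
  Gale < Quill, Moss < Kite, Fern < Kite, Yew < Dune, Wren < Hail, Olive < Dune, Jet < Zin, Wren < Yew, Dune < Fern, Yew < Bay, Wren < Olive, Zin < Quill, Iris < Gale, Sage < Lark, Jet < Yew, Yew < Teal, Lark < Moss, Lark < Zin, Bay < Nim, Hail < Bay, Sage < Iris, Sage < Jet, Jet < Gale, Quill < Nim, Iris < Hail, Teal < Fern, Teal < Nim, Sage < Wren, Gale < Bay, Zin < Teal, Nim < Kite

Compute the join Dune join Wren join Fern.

Common upper bounds of {Dune, Wren, Fern}: Fern, Kite.
The least among these is Fern.

Fern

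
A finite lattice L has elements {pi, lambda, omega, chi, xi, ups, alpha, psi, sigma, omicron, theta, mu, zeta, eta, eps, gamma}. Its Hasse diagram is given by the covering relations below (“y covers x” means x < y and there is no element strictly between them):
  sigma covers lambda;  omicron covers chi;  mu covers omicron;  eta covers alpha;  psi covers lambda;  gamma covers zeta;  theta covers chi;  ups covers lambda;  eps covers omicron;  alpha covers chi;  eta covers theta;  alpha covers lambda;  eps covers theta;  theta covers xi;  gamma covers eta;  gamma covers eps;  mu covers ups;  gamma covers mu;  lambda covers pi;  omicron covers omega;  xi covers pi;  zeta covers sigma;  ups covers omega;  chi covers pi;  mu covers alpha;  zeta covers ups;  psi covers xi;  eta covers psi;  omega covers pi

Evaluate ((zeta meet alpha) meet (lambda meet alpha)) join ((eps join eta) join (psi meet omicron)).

gamma

zeta ∧ alpha = lambda
lambda ∧ alpha = lambda
lambda ∧ lambda = lambda
eps ∨ eta = gamma
psi ∧ omicron = pi
gamma ∨ pi = gamma
lambda ∨ gamma = gamma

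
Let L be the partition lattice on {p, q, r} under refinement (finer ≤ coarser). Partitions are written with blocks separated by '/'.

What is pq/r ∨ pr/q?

The join of pq/r and pr/q merges any blocks that overlap across the partitions, giving pqr.

pqr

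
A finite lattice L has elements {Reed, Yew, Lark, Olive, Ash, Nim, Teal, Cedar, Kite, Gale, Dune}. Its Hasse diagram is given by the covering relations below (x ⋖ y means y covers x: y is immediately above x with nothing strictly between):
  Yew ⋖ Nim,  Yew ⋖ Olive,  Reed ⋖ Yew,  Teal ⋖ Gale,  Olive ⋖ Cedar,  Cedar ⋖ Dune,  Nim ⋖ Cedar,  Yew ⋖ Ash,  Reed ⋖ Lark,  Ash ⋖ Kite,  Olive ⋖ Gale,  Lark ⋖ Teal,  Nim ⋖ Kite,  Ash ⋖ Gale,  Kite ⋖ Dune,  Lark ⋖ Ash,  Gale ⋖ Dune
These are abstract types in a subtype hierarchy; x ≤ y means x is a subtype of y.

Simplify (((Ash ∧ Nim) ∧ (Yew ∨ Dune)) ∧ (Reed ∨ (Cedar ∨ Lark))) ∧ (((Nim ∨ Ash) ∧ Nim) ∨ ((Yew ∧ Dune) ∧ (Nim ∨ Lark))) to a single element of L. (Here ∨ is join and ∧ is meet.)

Yew

Ash ∧ Nim = Yew
Yew ∨ Dune = Dune
Yew ∧ Dune = Yew
Cedar ∨ Lark = Dune
Reed ∨ Dune = Dune
Yew ∧ Dune = Yew
Nim ∨ Ash = Kite
Kite ∧ Nim = Nim
Yew ∧ Dune = Yew
Nim ∨ Lark = Kite
Yew ∧ Kite = Yew
Nim ∨ Yew = Nim
Yew ∧ Nim = Yew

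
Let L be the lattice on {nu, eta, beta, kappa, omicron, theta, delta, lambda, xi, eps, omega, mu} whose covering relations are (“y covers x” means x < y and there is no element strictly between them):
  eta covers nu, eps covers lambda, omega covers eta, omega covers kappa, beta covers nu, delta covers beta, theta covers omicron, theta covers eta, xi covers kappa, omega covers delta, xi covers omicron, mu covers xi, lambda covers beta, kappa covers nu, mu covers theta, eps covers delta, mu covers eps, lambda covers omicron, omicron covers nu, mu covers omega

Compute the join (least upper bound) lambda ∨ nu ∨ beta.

Common upper bounds of {lambda, nu, beta}: eps, lambda, mu.
The least among these is lambda.

lambda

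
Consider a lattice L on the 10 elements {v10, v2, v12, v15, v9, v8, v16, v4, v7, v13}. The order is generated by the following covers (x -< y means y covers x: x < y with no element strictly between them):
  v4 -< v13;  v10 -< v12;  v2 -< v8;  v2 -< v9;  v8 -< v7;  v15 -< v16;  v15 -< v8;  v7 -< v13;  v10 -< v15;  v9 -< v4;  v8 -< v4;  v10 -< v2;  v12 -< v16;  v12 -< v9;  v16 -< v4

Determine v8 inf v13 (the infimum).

v8

Common lower bounds of {v8, v13}: v10, v15, v2, v8.
The greatest among these is v8.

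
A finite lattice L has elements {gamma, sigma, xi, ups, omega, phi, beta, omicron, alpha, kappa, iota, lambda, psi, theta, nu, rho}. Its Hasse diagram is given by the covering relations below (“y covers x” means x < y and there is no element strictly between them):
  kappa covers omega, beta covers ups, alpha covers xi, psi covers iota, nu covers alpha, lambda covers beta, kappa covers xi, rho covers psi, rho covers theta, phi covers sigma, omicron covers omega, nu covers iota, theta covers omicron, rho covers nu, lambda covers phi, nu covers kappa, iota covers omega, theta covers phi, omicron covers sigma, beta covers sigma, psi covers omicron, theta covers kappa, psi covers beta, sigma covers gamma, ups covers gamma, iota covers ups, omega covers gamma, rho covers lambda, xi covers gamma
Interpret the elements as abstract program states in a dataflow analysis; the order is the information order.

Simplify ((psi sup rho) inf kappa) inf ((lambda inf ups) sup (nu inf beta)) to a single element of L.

gamma

psi ∨ rho = rho
rho ∧ kappa = kappa
lambda ∧ ups = ups
nu ∧ beta = ups
ups ∨ ups = ups
kappa ∧ ups = gamma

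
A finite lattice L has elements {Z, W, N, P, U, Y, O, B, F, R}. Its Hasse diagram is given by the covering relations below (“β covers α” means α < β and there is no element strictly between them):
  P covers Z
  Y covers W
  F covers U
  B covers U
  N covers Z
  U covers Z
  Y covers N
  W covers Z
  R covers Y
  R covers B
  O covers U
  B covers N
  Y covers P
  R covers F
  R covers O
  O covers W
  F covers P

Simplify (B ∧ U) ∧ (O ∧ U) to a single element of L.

B ∧ U = U
O ∧ U = U
U ∧ U = U

U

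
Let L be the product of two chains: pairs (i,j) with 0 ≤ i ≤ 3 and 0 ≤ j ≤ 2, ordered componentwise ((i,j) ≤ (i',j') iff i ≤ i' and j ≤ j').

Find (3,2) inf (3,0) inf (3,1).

(3,0)

In a product of chains, the meet is componentwise min, giving (3,0).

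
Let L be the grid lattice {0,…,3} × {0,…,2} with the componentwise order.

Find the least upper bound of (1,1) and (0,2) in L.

In a product of chains, the join is componentwise max, giving (1,2).

(1,2)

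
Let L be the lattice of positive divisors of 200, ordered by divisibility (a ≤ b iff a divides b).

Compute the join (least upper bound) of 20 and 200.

In the divisibility order, the join is the least common multiple: lcm(20, 200) = 200.

200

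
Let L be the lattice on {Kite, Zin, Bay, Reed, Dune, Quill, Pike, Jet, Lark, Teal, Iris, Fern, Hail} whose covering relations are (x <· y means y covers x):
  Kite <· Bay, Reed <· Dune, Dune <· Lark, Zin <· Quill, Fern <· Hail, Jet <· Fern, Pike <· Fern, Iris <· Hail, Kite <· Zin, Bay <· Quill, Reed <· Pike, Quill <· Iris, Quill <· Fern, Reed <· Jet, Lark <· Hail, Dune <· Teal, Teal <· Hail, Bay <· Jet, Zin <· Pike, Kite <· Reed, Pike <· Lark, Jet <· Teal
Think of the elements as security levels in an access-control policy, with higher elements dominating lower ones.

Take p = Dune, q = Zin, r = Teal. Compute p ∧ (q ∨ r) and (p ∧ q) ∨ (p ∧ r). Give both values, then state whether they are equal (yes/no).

Dune; Dune; yes

q ∨ r = Hail, so p ∧ (q ∨ r) = Dune ∧ Hail = Dune.
p ∧ q = Kite and p ∧ r = Dune, so (p ∧ q) ∨ (p ∧ r) = Kite ∨ Dune = Dune.
Equal: yes.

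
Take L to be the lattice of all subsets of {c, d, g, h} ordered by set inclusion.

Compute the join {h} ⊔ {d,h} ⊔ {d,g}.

{d,g,h}

Common upper bounds of {{h}, {d,h}, {d,g}}: {c,d,g,h}, {d,g,h}.
The least among these is {d,g,h}.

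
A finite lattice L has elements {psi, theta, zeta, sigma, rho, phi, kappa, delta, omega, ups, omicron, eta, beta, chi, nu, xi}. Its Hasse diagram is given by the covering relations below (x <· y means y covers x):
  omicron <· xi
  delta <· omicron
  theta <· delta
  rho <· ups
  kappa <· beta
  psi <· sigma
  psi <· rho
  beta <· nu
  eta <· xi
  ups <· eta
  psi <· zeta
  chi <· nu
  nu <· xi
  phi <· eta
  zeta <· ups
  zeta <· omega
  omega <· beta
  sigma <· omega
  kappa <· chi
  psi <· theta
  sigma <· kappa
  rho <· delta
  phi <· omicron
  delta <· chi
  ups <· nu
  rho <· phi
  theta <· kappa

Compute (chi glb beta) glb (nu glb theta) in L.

theta

chi ∧ beta = kappa
nu ∧ theta = theta
kappa ∧ theta = theta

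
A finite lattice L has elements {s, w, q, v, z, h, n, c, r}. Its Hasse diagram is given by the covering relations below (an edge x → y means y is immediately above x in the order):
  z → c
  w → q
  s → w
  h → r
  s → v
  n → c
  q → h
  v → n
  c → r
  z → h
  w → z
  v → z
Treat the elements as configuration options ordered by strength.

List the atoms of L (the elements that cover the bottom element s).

The atoms are exactly the elements that cover s: v, w.

v, w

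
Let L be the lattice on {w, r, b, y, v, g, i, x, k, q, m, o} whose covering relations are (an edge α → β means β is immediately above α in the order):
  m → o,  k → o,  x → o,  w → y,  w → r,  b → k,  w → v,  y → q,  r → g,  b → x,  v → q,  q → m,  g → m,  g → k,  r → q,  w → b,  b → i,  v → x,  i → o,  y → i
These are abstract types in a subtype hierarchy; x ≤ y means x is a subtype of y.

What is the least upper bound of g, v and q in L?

Common upper bounds of {g, v, q}: m, o.
The least among these is m.

m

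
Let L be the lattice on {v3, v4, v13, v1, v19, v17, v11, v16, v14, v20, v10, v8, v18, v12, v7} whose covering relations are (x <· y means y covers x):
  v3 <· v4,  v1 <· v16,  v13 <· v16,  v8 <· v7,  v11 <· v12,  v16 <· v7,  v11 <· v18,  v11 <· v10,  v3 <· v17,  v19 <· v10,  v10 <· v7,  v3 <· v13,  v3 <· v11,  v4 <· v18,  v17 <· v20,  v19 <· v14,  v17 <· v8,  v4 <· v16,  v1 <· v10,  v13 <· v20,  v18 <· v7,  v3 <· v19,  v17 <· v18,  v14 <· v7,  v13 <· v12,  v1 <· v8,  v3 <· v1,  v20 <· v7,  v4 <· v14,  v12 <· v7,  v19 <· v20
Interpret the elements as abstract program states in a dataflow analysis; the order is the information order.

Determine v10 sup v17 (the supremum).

v7

Common upper bounds of {v10, v17}: v7.
The least among these is v7.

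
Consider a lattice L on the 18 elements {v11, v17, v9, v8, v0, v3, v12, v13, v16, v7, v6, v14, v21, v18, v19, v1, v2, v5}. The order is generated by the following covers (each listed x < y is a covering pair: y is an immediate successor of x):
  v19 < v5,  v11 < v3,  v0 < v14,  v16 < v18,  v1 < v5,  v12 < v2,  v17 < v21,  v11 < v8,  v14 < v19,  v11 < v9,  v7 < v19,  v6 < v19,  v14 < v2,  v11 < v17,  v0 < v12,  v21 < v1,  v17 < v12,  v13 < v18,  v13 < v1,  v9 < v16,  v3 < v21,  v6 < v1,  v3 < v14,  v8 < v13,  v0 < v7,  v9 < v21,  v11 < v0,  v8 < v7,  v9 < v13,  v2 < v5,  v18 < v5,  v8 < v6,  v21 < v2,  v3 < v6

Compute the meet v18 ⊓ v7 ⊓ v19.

v8

Common lower bounds of {v18, v7, v19}: v11, v8.
The greatest among these is v8.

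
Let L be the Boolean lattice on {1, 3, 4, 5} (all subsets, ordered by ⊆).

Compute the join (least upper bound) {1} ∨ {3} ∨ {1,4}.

Common upper bounds of {{1}, {3}, {1,4}}: {1,3,4,5}, {1,3,4}.
The least among these is {1,3,4}.

{1,3,4}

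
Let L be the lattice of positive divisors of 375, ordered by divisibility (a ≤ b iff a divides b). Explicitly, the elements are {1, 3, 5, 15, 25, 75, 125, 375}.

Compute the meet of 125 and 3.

1

Common lower bounds of {125, 3}: 1.
The greatest among these is 1.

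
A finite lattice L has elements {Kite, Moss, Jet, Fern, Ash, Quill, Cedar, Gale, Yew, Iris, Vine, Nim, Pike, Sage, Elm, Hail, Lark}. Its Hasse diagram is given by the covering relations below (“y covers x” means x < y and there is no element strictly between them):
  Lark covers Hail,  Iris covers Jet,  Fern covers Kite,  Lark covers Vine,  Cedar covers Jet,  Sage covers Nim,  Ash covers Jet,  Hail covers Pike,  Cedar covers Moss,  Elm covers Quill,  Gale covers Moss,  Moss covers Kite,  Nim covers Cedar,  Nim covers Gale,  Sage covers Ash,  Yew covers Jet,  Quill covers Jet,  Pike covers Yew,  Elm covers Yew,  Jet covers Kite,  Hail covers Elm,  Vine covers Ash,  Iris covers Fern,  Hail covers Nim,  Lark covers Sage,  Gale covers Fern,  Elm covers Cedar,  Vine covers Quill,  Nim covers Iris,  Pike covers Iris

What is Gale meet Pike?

Fern

Common lower bounds of {Gale, Pike}: Fern, Kite.
The greatest among these is Fern.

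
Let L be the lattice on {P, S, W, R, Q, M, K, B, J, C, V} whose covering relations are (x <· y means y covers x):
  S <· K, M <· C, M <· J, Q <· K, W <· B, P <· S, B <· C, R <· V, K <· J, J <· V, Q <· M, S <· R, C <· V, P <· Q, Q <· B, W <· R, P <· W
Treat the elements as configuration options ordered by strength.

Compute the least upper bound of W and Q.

B

Common upper bounds of {W, Q}: B, C, V.
The least among these is B.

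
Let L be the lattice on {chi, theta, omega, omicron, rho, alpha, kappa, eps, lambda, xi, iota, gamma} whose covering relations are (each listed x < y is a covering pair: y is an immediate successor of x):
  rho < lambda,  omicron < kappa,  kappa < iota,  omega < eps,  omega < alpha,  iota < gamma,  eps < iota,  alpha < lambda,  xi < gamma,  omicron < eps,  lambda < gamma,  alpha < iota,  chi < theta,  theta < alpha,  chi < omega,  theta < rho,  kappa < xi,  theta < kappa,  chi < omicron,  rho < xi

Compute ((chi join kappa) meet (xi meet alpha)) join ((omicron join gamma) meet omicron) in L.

kappa

chi ∨ kappa = kappa
xi ∧ alpha = theta
kappa ∧ theta = theta
omicron ∨ gamma = gamma
gamma ∧ omicron = omicron
theta ∨ omicron = kappa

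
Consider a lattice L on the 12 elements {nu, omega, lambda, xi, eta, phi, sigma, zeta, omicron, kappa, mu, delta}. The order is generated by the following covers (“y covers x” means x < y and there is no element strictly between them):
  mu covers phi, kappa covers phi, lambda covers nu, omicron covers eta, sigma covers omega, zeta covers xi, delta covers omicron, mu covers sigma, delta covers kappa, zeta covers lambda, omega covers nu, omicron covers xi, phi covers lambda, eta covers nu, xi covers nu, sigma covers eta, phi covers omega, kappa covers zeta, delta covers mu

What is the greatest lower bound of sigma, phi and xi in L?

Common lower bounds of {sigma, phi, xi}: nu.
The greatest among these is nu.

nu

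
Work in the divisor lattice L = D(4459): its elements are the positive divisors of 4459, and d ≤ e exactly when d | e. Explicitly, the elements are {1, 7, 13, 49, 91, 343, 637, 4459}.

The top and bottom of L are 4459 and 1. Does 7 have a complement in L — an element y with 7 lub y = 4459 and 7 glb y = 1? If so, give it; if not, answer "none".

For every candidate y, either 7 ∨ y ≠ 4459 or 7 ∧ y ≠ 1; no complement exists.

none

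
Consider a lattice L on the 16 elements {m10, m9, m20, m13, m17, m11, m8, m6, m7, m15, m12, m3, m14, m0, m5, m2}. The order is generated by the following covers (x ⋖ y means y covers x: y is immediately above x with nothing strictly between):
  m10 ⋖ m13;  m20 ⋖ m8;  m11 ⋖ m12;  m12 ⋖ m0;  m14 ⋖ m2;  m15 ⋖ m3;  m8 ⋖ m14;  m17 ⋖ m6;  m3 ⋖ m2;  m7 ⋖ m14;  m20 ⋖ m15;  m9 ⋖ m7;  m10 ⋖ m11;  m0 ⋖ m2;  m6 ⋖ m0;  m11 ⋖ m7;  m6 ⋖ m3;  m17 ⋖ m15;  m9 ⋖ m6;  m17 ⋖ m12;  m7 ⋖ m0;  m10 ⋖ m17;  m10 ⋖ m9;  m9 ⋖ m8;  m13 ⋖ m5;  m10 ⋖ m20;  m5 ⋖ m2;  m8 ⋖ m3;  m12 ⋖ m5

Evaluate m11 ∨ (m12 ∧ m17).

m12 ∧ m17 = m17
m11 ∨ m17 = m12

m12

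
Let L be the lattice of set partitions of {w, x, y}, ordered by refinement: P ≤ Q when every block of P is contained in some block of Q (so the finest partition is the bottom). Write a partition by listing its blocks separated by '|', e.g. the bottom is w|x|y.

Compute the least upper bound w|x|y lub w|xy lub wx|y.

The join of w|x|y, w|xy, wx|y merges any blocks that overlap across the partitions, giving wxy.

wxy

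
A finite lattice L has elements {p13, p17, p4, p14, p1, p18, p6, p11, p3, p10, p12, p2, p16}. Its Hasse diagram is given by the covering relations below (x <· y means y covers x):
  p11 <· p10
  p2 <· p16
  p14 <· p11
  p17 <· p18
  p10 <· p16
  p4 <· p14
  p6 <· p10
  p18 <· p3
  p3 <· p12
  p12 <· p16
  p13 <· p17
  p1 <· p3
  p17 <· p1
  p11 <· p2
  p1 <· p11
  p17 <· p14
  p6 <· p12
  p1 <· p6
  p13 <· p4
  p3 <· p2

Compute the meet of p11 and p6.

p1

Common lower bounds of {p11, p6}: p1, p13, p17.
The greatest among these is p1.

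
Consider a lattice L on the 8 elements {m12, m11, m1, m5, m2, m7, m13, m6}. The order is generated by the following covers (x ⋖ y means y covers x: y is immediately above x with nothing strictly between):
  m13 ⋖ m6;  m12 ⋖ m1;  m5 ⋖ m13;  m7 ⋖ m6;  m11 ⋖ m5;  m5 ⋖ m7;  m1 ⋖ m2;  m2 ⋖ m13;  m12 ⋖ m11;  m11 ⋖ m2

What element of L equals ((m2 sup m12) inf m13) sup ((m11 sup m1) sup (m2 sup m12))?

m2

m2 ∨ m12 = m2
m2 ∧ m13 = m2
m11 ∨ m1 = m2
m2 ∨ m12 = m2
m2 ∨ m2 = m2
m2 ∨ m2 = m2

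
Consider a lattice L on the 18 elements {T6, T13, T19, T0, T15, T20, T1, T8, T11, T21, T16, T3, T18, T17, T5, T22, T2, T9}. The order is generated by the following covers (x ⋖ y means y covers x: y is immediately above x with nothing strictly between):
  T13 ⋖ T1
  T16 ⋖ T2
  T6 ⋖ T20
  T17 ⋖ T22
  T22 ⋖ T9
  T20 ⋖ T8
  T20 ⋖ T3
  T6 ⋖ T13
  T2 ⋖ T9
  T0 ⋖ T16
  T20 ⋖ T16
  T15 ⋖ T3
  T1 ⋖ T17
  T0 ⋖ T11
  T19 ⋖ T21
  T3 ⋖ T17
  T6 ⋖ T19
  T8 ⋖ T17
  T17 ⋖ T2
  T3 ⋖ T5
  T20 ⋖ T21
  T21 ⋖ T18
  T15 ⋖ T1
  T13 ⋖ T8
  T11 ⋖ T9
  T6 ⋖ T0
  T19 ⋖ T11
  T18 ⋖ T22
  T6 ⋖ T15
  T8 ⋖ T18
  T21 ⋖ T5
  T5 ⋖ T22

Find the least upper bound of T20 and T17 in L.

T17

Common upper bounds of {T20, T17}: T17, T2, T22, T9.
The least among these is T17.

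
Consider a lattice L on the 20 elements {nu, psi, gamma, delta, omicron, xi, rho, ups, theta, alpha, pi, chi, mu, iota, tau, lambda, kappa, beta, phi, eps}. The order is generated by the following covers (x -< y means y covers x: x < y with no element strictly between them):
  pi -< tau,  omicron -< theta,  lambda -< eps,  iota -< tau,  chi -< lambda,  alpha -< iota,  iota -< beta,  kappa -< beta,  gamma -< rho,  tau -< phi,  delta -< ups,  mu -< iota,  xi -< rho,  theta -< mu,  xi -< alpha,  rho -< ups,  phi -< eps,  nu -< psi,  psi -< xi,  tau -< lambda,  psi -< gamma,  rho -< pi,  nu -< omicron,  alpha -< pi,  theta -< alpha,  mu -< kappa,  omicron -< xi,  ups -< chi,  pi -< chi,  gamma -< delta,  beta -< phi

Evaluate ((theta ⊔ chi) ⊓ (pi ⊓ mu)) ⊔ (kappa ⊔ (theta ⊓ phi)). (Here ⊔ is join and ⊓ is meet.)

theta ∨ chi = chi
pi ∧ mu = theta
chi ∧ theta = theta
theta ∧ phi = theta
kappa ∨ theta = kappa
theta ∨ kappa = kappa

kappa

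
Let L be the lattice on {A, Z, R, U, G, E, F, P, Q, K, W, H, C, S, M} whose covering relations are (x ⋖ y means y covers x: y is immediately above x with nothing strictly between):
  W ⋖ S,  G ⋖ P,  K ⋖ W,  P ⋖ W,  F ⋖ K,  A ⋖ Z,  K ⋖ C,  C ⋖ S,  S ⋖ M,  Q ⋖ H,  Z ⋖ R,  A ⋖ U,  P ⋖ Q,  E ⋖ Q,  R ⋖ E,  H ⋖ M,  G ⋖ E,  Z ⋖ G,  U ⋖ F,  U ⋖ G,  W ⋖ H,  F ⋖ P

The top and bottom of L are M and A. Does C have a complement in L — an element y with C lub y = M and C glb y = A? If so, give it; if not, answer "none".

R

Need y with C ∨ y = M and C ∧ y = A.
Checking each element gives: R.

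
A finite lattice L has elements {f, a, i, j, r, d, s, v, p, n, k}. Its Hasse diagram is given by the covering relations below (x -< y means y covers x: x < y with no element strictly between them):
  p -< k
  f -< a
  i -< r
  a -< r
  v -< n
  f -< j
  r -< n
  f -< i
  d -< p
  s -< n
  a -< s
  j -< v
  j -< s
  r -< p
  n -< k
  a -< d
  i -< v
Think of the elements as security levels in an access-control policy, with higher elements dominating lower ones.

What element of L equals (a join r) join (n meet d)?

a ∨ r = r
n ∧ d = a
r ∨ a = r

r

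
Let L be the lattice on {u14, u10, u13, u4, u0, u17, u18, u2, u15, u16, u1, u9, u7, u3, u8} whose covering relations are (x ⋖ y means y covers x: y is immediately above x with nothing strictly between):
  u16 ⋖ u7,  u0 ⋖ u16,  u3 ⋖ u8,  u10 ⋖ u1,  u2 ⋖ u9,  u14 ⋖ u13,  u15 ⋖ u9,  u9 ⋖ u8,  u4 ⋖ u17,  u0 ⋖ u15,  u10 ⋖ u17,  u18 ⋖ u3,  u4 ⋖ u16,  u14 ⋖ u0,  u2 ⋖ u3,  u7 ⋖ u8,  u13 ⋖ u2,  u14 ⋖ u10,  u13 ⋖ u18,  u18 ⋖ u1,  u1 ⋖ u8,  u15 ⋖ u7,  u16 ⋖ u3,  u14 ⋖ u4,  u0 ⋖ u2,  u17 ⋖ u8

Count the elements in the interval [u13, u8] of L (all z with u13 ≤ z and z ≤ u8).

7

The interval [u13, u8] = {u1, u13, u18, u2, u3, u8, u9}, which has 7 elements.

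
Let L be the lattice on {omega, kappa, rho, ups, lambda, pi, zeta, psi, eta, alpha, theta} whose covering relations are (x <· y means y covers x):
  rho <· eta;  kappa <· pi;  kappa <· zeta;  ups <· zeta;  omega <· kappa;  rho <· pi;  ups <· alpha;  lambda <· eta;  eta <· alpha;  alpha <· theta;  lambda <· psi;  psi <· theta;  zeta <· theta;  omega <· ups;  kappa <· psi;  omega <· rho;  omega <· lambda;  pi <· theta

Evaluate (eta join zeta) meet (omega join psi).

eta ∨ zeta = theta
omega ∨ psi = psi
theta ∧ psi = psi

psi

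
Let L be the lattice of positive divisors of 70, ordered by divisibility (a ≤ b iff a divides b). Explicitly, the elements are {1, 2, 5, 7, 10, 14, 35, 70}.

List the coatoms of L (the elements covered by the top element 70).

10, 14, 35

The coatoms are exactly the elements covered by 70: 10, 14, 35.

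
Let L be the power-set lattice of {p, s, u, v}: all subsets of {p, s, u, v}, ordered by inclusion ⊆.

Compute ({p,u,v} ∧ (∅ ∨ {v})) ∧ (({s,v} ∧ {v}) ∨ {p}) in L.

{v}

∅ ∨ {v} = {v}
{p,u,v} ∧ {v} = {v}
{s,v} ∧ {v} = {v}
{v} ∨ {p} = {p,v}
{v} ∧ {p,v} = {v}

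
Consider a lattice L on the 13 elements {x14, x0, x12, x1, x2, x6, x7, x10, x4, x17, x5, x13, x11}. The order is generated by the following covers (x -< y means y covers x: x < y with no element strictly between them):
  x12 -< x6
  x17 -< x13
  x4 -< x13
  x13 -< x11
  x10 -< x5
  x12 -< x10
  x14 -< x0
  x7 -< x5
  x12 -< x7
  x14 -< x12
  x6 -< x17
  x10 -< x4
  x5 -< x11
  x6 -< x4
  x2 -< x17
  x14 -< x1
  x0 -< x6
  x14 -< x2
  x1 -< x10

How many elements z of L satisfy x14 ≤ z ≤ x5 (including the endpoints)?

6

The interval [x14, x5] = {x1, x10, x12, x14, x5, x7}, which has 6 elements.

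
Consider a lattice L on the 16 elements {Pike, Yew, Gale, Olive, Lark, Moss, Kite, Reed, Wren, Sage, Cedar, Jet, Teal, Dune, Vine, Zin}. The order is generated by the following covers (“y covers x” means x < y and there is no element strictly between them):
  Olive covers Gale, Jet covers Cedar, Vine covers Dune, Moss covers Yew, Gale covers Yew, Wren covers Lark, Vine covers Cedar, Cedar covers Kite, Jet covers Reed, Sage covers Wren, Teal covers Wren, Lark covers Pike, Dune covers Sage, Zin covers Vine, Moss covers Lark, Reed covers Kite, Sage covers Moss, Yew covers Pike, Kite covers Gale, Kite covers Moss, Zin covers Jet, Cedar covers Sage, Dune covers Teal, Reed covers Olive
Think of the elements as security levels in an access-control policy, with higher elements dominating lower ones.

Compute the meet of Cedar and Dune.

Sage

Common lower bounds of {Cedar, Dune}: Lark, Moss, Pike, Sage, Wren, Yew.
The greatest among these is Sage.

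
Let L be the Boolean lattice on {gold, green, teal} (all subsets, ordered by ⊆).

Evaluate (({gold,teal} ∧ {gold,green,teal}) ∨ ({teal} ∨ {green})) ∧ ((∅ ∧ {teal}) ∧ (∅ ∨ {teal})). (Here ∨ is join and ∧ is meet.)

∅

{gold,teal} ∧ {gold,green,teal} = {gold,teal}
{teal} ∨ {green} = {green,teal}
{gold,teal} ∨ {green,teal} = {gold,green,teal}
∅ ∧ {teal} = ∅
∅ ∨ {teal} = {teal}
∅ ∧ {teal} = ∅
{gold,green,teal} ∧ ∅ = ∅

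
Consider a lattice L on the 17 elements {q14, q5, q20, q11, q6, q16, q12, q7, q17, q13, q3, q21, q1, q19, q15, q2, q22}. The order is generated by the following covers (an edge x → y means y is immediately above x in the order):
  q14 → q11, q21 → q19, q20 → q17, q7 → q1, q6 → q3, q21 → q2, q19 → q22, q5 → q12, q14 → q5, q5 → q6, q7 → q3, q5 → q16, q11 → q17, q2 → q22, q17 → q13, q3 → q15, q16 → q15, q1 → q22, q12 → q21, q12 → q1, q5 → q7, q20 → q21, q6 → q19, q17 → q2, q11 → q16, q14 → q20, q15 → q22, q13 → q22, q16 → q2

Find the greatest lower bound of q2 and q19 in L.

Common lower bounds of {q2, q19}: q12, q14, q20, q21, q5.
The greatest among these is q21.

q21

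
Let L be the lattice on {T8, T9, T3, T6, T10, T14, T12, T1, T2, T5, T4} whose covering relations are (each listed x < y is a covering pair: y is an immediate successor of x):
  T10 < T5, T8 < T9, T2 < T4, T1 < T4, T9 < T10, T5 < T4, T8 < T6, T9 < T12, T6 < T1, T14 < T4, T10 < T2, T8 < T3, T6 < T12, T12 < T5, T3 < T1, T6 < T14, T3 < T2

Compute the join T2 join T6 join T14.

T4

Common upper bounds of {T2, T6, T14}: T4.
The least among these is T4.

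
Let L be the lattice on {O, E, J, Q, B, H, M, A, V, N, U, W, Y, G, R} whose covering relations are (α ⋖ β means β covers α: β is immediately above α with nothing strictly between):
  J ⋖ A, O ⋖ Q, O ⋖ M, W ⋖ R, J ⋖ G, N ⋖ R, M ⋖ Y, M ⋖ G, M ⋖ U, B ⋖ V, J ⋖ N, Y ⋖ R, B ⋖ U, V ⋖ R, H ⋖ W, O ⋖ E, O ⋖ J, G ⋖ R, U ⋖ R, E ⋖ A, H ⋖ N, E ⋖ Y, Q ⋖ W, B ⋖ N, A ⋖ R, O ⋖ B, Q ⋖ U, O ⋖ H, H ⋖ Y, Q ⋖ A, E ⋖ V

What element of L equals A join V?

A ∨ V = R

R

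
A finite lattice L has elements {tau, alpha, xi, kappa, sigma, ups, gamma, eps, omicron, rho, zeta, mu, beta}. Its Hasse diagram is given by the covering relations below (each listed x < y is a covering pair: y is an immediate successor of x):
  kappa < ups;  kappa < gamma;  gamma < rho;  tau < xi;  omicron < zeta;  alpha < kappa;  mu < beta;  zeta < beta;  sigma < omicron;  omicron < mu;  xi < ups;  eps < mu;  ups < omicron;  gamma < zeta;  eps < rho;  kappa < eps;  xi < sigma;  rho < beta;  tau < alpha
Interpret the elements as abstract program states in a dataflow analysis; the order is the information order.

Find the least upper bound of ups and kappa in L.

ups

Common upper bounds of {ups, kappa}: beta, mu, omicron, ups, zeta.
The least among these is ups.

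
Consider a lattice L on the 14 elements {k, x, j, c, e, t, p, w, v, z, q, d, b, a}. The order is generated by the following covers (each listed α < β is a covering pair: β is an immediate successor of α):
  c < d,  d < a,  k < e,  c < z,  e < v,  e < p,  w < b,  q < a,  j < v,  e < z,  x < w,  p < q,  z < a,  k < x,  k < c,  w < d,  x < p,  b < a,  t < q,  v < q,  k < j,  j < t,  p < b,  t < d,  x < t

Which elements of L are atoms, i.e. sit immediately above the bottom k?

c, e, j, x

The atoms are exactly the elements that cover k: c, e, j, x.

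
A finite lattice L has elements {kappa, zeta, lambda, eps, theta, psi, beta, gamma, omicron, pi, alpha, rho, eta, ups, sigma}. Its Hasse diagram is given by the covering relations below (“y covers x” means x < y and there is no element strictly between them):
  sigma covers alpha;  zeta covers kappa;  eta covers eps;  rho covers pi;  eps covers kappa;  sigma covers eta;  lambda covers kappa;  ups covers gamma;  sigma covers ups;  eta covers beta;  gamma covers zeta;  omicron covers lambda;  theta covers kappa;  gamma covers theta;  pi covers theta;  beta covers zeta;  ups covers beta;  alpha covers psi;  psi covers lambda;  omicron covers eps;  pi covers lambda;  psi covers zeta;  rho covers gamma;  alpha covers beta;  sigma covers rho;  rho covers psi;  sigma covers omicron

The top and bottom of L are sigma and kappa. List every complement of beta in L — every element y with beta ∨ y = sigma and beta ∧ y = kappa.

omicron, pi

Need y with beta ∨ y = sigma and beta ∧ y = kappa.
Checking each element gives: omicron, pi.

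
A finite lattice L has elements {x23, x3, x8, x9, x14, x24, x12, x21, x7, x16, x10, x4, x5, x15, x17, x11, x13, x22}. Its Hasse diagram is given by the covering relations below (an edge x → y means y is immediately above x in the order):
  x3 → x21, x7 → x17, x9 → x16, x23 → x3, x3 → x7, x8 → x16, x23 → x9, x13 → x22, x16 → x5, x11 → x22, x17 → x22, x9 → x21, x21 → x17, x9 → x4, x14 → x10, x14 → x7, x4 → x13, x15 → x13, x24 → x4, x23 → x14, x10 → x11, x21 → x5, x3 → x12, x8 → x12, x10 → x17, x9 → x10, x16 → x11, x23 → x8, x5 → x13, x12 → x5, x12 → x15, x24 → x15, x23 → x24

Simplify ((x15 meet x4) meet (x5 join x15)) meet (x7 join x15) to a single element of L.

x15 ∧ x4 = x24
x5 ∨ x15 = x13
x24 ∧ x13 = x24
x7 ∨ x15 = x22
x24 ∧ x22 = x24

x24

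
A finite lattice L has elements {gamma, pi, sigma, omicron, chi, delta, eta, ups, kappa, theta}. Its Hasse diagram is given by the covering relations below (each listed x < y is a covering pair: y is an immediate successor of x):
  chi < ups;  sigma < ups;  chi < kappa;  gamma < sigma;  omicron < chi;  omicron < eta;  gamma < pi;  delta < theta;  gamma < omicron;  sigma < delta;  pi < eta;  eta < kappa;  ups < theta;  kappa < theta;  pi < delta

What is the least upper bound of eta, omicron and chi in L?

kappa

Common upper bounds of {eta, omicron, chi}: kappa, theta.
The least among these is kappa.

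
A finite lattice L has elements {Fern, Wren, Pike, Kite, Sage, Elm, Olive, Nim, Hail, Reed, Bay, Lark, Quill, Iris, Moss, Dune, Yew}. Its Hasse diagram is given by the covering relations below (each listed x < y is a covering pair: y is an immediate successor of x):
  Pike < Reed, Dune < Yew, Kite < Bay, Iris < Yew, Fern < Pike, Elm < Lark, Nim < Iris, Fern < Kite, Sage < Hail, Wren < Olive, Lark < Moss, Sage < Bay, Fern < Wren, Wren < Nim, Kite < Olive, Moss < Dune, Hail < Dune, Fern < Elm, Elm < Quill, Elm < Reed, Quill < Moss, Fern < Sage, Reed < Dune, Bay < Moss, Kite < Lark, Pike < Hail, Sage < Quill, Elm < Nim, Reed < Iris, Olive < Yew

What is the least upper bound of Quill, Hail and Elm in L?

Common upper bounds of {Quill, Hail, Elm}: Dune, Yew.
The least among these is Dune.

Dune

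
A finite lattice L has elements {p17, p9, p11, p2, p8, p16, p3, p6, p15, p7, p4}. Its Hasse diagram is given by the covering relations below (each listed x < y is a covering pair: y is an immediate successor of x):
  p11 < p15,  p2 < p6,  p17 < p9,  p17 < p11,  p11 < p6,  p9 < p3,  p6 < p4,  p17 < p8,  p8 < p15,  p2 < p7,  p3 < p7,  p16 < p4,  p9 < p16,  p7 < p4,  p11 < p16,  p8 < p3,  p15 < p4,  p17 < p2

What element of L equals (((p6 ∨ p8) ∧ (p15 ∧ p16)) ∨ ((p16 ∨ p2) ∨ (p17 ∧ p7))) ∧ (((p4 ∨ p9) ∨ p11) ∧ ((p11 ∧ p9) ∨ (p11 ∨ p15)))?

p15

p6 ∨ p8 = p4
p15 ∧ p16 = p11
p4 ∧ p11 = p11
p16 ∨ p2 = p4
p17 ∧ p7 = p17
p4 ∨ p17 = p4
p11 ∨ p4 = p4
p4 ∨ p9 = p4
p4 ∨ p11 = p4
p11 ∧ p9 = p17
p11 ∨ p15 = p15
p17 ∨ p15 = p15
p4 ∧ p15 = p15
p4 ∧ p15 = p15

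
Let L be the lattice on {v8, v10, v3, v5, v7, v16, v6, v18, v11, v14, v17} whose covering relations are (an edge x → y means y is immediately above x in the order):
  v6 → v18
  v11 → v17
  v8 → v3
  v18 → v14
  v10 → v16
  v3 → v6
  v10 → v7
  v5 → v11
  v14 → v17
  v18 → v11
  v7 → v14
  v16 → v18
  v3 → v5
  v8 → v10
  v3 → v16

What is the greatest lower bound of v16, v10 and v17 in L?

v10

Common lower bounds of {v16, v10, v17}: v10, v8.
The greatest among these is v10.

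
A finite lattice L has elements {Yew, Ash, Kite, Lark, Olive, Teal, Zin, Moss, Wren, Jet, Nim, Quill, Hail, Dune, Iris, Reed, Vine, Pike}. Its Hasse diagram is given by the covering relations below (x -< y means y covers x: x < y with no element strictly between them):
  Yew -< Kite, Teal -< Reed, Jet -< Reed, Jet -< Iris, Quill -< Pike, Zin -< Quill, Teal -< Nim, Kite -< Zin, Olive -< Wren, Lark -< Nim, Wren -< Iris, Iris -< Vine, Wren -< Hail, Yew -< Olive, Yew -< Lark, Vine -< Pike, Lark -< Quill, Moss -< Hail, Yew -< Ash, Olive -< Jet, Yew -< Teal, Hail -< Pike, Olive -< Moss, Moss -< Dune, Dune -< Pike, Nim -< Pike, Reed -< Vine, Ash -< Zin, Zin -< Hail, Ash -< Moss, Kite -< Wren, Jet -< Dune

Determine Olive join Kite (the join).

Common upper bounds of {Olive, Kite}: Hail, Iris, Pike, Vine, Wren.
The least among these is Wren.

Wren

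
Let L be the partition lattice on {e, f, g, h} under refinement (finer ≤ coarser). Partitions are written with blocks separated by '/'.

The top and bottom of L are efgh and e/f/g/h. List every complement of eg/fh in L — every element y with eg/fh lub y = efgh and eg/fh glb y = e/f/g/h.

e/f/gh, e/fg/h, ef/g/h, ef/gh, eh/f/g, eh/fg

Need y with eg/fh ∨ y = efgh and eg/fh ∧ y = e/f/g/h.
Checking each element gives: e/f/gh, e/fg/h, ef/g/h, ef/gh, eh/f/g, eh/fg.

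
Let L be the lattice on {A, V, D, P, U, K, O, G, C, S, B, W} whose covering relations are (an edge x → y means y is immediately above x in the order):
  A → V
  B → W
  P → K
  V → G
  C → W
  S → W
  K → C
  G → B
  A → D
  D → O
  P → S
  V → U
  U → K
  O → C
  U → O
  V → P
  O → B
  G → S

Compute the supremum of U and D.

O

Common upper bounds of {U, D}: B, C, O, W.
The least among these is O.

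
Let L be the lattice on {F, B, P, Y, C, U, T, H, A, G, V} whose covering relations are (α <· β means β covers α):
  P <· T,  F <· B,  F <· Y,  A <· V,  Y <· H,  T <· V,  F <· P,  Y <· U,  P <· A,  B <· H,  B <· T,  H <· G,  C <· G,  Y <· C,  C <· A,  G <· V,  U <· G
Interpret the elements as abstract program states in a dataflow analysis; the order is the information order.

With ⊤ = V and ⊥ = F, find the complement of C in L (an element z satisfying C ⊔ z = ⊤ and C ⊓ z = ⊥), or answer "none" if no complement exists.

Need z with C ∨ z = V and C ∧ z = F.
Checking each element gives: T.

T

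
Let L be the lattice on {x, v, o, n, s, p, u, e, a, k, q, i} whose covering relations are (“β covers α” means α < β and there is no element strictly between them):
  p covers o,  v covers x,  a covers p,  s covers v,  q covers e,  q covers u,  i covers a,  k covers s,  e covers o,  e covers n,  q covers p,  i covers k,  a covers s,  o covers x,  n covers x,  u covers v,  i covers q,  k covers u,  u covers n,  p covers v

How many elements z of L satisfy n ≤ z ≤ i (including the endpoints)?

6

The interval [n, i] = {e, i, k, n, q, u}, which has 6 elements.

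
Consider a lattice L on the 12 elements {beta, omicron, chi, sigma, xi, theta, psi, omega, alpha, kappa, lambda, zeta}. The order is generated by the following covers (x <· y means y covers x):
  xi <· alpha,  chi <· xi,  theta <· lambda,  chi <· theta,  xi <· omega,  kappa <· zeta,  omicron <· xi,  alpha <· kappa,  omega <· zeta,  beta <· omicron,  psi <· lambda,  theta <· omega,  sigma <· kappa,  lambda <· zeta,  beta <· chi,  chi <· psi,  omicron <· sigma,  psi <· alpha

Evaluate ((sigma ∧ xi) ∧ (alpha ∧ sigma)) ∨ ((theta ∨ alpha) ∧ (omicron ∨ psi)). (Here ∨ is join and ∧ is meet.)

alpha

sigma ∧ xi = omicron
alpha ∧ sigma = omicron
omicron ∧ omicron = omicron
theta ∨ alpha = zeta
omicron ∨ psi = alpha
zeta ∧ alpha = alpha
omicron ∨ alpha = alpha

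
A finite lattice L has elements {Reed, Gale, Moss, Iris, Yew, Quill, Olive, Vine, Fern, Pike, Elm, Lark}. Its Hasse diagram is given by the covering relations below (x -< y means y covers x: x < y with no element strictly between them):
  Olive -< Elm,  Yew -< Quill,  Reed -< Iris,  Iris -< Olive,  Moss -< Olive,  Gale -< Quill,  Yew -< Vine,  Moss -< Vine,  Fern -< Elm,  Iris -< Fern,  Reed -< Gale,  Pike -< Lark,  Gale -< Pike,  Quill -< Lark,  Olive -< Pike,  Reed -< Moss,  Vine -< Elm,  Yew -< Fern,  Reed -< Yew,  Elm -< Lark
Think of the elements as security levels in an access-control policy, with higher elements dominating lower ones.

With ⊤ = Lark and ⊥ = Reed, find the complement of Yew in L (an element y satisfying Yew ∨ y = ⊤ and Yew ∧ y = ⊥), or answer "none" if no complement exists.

Pike

Need y with Yew ∨ y = Lark and Yew ∧ y = Reed.
Checking each element gives: Pike.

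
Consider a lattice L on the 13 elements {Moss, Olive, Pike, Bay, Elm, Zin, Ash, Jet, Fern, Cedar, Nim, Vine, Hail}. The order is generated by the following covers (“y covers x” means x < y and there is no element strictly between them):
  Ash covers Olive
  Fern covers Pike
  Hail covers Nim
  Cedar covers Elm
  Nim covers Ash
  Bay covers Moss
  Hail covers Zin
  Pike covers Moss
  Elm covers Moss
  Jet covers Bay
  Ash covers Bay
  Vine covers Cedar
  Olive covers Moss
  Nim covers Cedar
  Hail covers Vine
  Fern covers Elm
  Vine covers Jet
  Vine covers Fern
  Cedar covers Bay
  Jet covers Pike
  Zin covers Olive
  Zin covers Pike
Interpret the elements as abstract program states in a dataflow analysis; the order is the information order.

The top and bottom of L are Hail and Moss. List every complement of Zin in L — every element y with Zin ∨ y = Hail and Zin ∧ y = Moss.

Bay, Cedar, Elm

Need y with Zin ∨ y = Hail and Zin ∧ y = Moss.
Checking each element gives: Bay, Cedar, Elm.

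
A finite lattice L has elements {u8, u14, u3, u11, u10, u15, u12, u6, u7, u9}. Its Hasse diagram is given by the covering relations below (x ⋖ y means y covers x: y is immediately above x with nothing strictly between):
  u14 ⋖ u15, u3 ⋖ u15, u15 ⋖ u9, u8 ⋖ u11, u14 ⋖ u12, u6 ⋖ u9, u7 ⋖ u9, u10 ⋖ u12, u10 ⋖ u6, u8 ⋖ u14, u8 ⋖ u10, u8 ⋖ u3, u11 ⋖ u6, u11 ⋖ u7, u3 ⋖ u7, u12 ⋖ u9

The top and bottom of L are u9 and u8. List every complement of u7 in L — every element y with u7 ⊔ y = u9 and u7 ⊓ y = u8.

u10, u12, u14

Need y with u7 ∨ y = u9 and u7 ∧ y = u8.
Checking each element gives: u10, u12, u14.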